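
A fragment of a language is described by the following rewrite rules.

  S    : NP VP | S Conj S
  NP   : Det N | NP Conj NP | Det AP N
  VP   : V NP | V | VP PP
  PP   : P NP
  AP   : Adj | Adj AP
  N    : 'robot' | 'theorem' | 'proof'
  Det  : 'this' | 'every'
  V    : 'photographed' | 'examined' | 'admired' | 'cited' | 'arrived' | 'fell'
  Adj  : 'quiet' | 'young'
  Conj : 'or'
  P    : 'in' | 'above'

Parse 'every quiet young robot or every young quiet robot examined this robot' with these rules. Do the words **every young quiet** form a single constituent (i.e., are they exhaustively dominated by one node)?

[S [NP [NP [Det every] [AP [Adj quiet] [AP [Adj young]]] [N robot]] [Conj or] [NP [Det every] [AP [Adj young] [AP [Adj quiet]]] [N robot]]] [VP [V examined] [NP [Det this] [N robot]]]]
The smallest constituent containing 'every young quiet' is the NP spanning 'every young quiet robot'; no single node in the tree dominates exactly the given words.

No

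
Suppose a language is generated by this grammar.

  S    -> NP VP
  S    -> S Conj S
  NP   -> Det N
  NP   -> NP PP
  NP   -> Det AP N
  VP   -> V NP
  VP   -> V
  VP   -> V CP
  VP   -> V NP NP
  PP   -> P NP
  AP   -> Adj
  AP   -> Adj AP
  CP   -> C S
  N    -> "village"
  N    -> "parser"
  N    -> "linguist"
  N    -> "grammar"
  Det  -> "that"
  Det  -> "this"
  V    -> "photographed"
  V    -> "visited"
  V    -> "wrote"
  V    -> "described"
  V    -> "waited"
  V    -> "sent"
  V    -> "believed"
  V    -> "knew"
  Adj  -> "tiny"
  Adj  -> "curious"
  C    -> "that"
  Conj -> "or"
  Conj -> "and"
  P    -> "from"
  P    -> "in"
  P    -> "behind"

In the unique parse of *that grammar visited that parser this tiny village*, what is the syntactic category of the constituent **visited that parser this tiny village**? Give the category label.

VP

[S [NP [Det that] [N grammar]] [VP [V visited] [NP [Det that] [N parser]] [NP [Det this] [AP [Adj tiny]] [N village]]]]
The span 'visited that parser this tiny village' is the VP node built by VP → V NP NP.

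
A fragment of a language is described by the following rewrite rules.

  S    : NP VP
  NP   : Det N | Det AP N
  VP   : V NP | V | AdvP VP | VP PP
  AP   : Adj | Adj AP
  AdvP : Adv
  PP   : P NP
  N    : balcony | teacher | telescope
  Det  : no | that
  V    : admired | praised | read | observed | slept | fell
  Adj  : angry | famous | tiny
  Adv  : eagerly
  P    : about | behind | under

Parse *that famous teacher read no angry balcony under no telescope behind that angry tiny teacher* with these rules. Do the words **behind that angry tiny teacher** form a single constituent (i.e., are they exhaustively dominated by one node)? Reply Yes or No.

Yes

[S [NP [Det that] [AP [Adj famous]] [N teacher]] [VP [VP [VP [V read] [NP [Det no] [AP [Adj angry]] [N balcony]]] [PP [P under] [NP [Det no] [N telescope]]]] [PP [P behind] [NP [Det that] [AP [Adj angry] [AP [Adj tiny]]] [N teacher]]]]]
The words 'behind that angry tiny teacher' are exhaustively dominated by a single PP node (built by PP → P NP), so they form a constituent.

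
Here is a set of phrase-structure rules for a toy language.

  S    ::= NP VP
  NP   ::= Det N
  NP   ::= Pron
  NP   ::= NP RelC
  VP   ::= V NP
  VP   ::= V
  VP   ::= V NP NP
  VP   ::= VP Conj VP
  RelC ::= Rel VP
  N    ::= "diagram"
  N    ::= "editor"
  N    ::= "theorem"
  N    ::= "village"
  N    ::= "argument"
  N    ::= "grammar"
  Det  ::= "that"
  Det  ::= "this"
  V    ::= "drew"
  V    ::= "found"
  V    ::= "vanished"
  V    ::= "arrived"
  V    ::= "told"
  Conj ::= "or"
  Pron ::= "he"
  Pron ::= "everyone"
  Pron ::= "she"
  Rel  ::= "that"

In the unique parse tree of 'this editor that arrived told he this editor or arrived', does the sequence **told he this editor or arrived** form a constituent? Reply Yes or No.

Yes

[S [NP [NP [Det this] [N editor]] [RelC [Rel that] [VP [V arrived]]]] [VP [VP [V told] [NP [Pron he]] [NP [Det this] [N editor]]] [Conj or] [VP [V arrived]]]]
The words 'told he this editor or arrived' are exhaustively dominated by a single VP node (built by VP → VP Conj VP), so they form a constituent.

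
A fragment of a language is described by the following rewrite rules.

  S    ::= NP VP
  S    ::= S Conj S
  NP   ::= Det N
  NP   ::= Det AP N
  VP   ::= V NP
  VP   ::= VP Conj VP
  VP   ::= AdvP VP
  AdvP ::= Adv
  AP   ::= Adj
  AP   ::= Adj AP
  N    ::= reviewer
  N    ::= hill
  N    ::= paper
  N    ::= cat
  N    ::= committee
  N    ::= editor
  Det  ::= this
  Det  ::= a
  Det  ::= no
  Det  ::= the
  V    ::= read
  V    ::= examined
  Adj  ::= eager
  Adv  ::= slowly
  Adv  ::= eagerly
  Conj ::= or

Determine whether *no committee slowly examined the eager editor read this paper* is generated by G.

For S → NP VP, the only prefix that parses as NP is 'no committee', but the remainder 'slowly examined the eager editor read this paper' is not a VP under these rules. The alternative S rule S → S Conj S likewise has no satisfying split.

Ungrammatical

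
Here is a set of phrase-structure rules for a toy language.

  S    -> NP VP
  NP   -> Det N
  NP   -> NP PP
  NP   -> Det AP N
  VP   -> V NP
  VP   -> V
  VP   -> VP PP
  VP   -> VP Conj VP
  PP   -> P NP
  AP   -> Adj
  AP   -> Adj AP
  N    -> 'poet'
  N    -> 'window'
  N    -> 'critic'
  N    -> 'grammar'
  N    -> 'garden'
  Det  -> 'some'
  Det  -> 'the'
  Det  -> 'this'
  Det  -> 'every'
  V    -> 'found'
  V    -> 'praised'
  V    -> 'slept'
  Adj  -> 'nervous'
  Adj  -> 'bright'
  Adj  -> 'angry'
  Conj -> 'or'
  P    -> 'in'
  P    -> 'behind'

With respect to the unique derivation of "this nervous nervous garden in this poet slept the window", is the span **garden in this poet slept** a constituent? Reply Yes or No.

No

[S [NP [NP [Det this] [AP [Adj nervous] [AP [Adj nervous]]] [N garden]] [PP [P in] [NP [Det this] [N poet]]]] [VP [V slept] [NP [Det the] [N window]]]]
The smallest constituent containing 'garden in this poet slept' is the S spanning 'this nervous nervous garden in this poet slept the window'; no single node in the tree dominates exactly the given words.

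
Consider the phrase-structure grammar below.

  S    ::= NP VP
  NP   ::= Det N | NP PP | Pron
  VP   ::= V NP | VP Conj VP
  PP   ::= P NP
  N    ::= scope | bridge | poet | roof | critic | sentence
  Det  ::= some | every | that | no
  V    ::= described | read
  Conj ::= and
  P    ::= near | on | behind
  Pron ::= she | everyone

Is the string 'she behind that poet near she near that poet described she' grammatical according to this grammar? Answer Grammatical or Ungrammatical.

Grammatical

S
  NP
    NP
      Pron: she
    PP
      P: behind
      NP
        NP
          Det: that
          N: poet
        PP
          P: near
          NP
            NP
              Pron: she
            PP
              P: near
              NP
                Det: that
                N: poet
  VP
    V: described
    NP
      Pron: she
Every word is introduced by a lexical rule and the phrasal rules combine the resulting categories into a single S.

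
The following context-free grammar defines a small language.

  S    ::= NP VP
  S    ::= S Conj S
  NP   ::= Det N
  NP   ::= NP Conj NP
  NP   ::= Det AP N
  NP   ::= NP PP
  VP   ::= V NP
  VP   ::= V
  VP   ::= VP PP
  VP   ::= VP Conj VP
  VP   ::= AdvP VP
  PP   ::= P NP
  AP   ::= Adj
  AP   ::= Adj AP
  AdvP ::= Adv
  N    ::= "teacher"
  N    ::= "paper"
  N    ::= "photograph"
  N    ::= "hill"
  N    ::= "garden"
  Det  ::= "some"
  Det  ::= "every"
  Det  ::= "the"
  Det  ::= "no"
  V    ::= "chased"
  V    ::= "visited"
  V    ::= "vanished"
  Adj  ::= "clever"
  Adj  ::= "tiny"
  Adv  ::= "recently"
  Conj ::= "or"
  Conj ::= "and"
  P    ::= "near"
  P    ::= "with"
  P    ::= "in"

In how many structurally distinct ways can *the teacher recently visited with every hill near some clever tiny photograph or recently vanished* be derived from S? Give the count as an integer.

Two of the 7 distinct bracketings:
[S [NP [Det the] [N teacher]] [VP [VP [VP [AdvP [Adv recently]] [VP [V visited]]] [PP [P with] [NP [NP [Det every] [N hill]] [PP [P near] [NP [Det some] [AP [Adj clever] [AP [Adj tiny]]] [N photograph]]]]]] [Conj or] [VP [AdvP [Adv recently]] [VP [V vanished]]]]]
[S [NP [Det the] [N teacher]] [VP [VP [VP [VP [AdvP [Adv recently]] [VP [V visited]]] [PP [P with] [NP [Det every] [N hill]]]] [PP [P near] [NP [Det some] [AP [Adj clever] [AP [Adj tiny]]] [N photograph]]]] [Conj or] [VP [AdvP [Adv recently]] [VP [V vanished]]]]]
The difference turns on whether NP → NP PP is used at the relevant span, versus an alternative expansion of NP.

7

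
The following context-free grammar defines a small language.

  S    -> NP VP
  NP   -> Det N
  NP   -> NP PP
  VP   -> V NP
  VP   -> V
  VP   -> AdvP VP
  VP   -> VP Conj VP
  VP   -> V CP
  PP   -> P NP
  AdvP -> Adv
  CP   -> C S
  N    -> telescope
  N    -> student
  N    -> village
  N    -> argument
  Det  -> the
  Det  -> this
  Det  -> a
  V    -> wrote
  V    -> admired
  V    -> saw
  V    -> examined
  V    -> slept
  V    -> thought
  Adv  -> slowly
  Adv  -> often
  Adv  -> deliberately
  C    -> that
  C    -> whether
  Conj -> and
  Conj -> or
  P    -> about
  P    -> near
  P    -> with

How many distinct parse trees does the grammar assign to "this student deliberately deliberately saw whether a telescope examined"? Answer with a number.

[S [NP [Det this] [N student]] [VP [AdvP [Adv deliberately]] [VP [AdvP [Adv deliberately]] [VP [V saw] [CP [C whether] [S [NP [Det a] [N telescope]] [VP [V examined]]]]]]]]
No rule offers an alternative attachment or grouping for any span, so this is the only derivation.

1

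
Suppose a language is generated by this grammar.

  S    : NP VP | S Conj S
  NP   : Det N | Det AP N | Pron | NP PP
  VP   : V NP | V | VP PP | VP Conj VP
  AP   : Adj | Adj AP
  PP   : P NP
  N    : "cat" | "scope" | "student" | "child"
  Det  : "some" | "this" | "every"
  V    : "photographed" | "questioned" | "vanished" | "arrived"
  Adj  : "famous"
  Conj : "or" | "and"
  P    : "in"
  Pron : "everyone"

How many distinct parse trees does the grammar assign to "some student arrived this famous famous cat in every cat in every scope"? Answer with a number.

5

Two of the 5 distinct bracketings:
[S [NP [Det some] [N student]] [VP [V arrived] [NP [NP [Det this] [AP [Adj famous] [AP [Adj famous]]] [N cat]] [PP [P in] [NP [NP [Det every] [N cat]] [PP [P in] [NP [Det every] [N scope]]]]]]]]
[S [NP [Det some] [N student]] [VP [V arrived] [NP [NP [NP [Det this] [AP [Adj famous] [AP [Adj famous]]] [N cat]] [PP [P in] [NP [Det every] [N cat]]]] [PP [P in] [NP [Det every] [N scope]]]]]]
The trees differ in how a recursive rule is bracketed over the same span.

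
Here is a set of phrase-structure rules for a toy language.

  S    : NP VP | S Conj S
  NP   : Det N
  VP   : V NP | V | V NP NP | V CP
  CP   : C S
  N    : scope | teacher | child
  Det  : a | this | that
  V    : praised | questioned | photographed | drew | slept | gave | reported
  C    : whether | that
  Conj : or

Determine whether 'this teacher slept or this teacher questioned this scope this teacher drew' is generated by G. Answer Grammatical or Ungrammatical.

For S → NP VP, the only prefix that parses as NP is 'this teacher', but the remainder 'slept or this teacher questioned this scope this teacher drew' is not a VP under these rules. The alternative S rule S → S Conj S likewise has no satisfying split.

Ungrammatical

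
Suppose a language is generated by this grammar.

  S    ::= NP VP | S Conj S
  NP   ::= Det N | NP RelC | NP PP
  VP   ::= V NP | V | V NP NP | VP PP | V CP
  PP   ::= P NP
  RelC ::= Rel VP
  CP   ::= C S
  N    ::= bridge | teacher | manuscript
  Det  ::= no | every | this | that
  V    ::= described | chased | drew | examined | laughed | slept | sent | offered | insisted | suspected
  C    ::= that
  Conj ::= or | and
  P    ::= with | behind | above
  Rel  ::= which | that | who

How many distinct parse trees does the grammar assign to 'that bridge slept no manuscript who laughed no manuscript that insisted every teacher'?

6

Two of the 6 distinct bracketings:
[S [NP [Det that] [N bridge]] [VP [V slept] [NP [NP [Det no] [N manuscript]] [RelC [Rel who] [VP [V laughed] [NP [NP [Det no] [N manuscript]] [RelC [Rel that] [VP [V insisted] [NP [Det every] [N teacher]]]]]]]]]]
[S [NP [Det that] [N bridge]] [VP [V slept] [NP [NP [Det no] [N manuscript]] [RelC [Rel who] [VP [V laughed] [NP [NP [Det no] [N manuscript]] [RelC [Rel that] [VP [V insisted]]]] [NP [Det every] [N teacher]]]]]]]
The difference turns on whether VP → V is used at the relevant span, versus an alternative expansion of VP.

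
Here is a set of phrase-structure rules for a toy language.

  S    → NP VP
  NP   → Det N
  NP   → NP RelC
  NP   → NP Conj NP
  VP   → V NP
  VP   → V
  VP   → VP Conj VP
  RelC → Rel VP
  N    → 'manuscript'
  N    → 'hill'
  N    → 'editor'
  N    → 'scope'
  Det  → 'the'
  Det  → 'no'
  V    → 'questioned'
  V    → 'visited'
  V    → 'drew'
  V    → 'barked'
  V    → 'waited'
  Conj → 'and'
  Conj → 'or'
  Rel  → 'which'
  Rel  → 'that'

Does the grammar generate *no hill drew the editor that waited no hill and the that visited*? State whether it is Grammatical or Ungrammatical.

Ungrammatical

A Det word can never sit immediately before a Rel word in any string this grammar generates, so the substring 'the that' rules out a derivation.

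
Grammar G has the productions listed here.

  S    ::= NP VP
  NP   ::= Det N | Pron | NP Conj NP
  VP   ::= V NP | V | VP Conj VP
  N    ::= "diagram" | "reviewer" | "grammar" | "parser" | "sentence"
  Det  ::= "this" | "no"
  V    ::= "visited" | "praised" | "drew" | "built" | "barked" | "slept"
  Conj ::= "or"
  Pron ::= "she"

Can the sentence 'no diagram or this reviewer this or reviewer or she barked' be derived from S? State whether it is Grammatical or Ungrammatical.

An N word can never sit immediately before a Det word in any string this grammar generates, so the substring 'reviewer this' rules out a derivation.

Ungrammatical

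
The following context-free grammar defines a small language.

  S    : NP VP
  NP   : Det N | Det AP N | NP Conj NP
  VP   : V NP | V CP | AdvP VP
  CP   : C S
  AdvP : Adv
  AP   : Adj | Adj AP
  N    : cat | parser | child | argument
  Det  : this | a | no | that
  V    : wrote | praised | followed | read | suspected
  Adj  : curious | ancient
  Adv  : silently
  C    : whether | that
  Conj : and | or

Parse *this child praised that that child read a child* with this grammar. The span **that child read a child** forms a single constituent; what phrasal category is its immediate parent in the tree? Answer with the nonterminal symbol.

CP

[S [NP [Det this] [N child]] [VP [V praised] [CP [C that] [S [NP [Det that] [N child]] [VP [V read] [NP [Det a] [N child]]]]]]]
The span 'that child read a child' is the S node built by S → NP VP.
Its mother is the CP built by CP → C S.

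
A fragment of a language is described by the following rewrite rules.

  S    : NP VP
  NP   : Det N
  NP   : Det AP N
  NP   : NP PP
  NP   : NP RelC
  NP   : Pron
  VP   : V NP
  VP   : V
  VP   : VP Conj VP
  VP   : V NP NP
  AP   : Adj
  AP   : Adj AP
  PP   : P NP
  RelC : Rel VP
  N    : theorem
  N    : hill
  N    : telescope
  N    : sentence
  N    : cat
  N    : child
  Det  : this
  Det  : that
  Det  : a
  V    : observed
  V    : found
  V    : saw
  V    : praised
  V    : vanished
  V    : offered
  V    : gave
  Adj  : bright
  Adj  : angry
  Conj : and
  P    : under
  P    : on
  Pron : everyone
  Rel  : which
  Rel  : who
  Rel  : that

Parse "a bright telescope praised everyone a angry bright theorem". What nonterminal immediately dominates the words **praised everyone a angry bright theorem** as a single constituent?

VP

S
  NP
    Det: a
    AP
      Adj: bright
    N: telescope
  VP
    V: praised
    NP
      Pron: everyone
    NP
      Det: a
      AP
        Adj: angry
        AP
          Adj: bright
      N: theorem
The span 'praised everyone a angry bright theorem' is the VP node built by VP → V NP NP.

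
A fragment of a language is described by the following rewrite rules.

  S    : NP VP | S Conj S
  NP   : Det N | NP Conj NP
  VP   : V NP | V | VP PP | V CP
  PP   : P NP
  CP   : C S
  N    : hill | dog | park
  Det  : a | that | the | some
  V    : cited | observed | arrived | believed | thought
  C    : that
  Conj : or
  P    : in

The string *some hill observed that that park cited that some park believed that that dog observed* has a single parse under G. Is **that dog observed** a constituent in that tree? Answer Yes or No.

[S [NP [Det some] [N hill]] [VP [V observed] [CP [C that] [S [NP [Det that] [N park]] [VP [V cited] [CP [C that] [S [NP [Det some] [N park]] [VP [V believed] [CP [C that] [S [NP [Det that] [N dog]] [VP [V observed]]]]]]]]]]]]
The words 'that dog observed' are exhaustively dominated by a single S node (built by S → NP VP), so they form a constituent.

Yes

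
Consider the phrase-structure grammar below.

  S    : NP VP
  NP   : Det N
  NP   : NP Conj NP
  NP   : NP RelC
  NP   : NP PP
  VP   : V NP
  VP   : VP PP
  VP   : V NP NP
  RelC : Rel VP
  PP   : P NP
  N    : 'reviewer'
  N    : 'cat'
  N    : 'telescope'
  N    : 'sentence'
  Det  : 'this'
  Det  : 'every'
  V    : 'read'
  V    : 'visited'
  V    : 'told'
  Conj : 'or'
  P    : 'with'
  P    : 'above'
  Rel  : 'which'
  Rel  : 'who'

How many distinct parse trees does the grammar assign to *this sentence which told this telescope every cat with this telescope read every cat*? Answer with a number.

Two of the 3 distinct bracketings:
[S [NP [NP [Det this] [N sentence]] [RelC [Rel which] [VP [VP [V told] [NP [Det this] [N telescope]] [NP [Det every] [N cat]]] [PP [P with] [NP [Det this] [N telescope]]]]]] [VP [V read] [NP [Det every] [N cat]]]]
[S [NP [NP [Det this] [N sentence]] [RelC [Rel which] [VP [V told] [NP [Det this] [N telescope]] [NP [NP [Det every] [N cat]] [PP [P with] [NP [Det this] [N telescope]]]]]]] [VP [V read] [NP [Det every] [N cat]]]]
The difference turns on whether NP → NP PP is used at the relevant span, versus an alternative expansion of NP.

3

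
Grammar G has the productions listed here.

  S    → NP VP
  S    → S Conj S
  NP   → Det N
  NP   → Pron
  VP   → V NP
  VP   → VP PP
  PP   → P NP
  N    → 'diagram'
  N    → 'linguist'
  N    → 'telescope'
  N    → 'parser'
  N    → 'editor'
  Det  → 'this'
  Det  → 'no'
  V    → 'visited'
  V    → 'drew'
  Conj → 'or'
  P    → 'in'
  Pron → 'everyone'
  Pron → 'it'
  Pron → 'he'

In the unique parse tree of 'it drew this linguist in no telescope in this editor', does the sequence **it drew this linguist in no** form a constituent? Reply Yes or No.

No

[S [NP [Pron it]] [VP [VP [VP [V drew] [NP [Det this] [N linguist]]] [PP [P in] [NP [Det no] [N telescope]]]] [PP [P in] [NP [Det this] [N editor]]]]]
The smallest constituent containing 'it drew this linguist in no' is the S spanning 'it drew this linguist in no telescope in this editor'; no single node in the tree dominates exactly the given words.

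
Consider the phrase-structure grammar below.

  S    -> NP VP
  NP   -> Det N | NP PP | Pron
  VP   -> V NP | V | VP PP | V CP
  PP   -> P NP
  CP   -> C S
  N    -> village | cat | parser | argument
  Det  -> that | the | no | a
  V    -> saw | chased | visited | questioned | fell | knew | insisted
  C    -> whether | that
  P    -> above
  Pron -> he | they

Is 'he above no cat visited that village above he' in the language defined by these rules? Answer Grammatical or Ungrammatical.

Grammatical

[S [NP [NP [Pron he]] [PP [P above] [NP [Det no] [N cat]]]] [VP [V visited] [NP [NP [Det that] [N village]] [PP [P above] [NP [Pron he]]]]]]
The bracketing above is licensed at every node by one of the given productions, with S at the root.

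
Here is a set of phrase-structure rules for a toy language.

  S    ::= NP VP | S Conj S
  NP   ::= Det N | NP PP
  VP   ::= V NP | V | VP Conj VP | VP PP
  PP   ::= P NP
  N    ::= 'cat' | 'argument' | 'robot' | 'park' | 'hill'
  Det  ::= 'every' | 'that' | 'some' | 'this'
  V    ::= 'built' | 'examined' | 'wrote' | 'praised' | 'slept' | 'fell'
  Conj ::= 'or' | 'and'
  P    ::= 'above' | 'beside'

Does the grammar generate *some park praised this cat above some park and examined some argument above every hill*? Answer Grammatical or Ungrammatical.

Grammatical

S
  NP
    Det: some
    N: park
  VP
    VP
      V: praised
      NP
        NP
          Det: this
          N: cat
        PP
          P: above
          NP
            Det: some
            N: park
    Conj: and
    VP
      V: examined
      NP
        NP
          Det: some
          N: argument
        PP
          P: above
          NP
            Det: every
            N: hill
The bracketing above is licensed at every node by one of the given productions, with S at the root.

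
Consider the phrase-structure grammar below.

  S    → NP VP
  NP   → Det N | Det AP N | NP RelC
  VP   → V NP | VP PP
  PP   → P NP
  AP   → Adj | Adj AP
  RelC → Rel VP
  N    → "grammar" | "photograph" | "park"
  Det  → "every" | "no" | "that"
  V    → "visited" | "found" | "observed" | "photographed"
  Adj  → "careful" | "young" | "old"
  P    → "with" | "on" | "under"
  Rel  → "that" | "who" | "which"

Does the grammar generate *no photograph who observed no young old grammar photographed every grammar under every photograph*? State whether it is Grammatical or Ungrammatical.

Grammatical

[S [NP [NP [Det no] [N photograph]] [RelC [Rel who] [VP [V observed] [NP [Det no] [AP [Adj young] [AP [Adj old]]] [N grammar]]]]] [VP [VP [V photographed] [NP [Det every] [N grammar]]] [PP [P under] [NP [Det every] [N photograph]]]]]
The bracketing above is licensed at every node by one of the given productions, with S at the root.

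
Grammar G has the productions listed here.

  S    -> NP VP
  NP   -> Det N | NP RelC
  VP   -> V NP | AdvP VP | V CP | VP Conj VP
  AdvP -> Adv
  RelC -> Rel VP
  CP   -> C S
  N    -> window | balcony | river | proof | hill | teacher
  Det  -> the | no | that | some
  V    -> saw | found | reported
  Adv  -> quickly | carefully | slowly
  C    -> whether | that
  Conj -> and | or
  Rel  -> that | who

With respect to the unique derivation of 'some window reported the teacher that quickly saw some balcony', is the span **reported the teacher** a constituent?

[S [NP [Det some] [N window]] [VP [V reported] [NP [NP [Det the] [N teacher]] [RelC [Rel that] [VP [AdvP [Adv quickly]] [VP [V saw] [NP [Det some] [N balcony]]]]]]]]
The smallest constituent containing 'reported the teacher' is the VP spanning 'reported the teacher that quickly saw some balcony'; no single node in the tree dominates exactly the given words.

No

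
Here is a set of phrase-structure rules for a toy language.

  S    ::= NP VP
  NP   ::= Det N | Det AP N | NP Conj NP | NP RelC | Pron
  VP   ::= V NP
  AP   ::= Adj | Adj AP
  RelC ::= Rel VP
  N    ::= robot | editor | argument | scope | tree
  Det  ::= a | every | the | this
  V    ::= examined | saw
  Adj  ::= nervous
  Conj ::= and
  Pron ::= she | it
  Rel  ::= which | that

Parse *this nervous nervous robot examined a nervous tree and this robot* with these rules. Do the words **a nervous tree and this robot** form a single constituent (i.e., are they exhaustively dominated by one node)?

[S [NP [Det this] [AP [Adj nervous] [AP [Adj nervous]]] [N robot]] [VP [V examined] [NP [NP [Det a] [AP [Adj nervous]] [N tree]] [Conj and] [NP [Det this] [N robot]]]]]
The words 'a nervous tree and this robot' are exhaustively dominated by a single NP node (built by NP → NP Conj NP), so they form a constituent.

Yes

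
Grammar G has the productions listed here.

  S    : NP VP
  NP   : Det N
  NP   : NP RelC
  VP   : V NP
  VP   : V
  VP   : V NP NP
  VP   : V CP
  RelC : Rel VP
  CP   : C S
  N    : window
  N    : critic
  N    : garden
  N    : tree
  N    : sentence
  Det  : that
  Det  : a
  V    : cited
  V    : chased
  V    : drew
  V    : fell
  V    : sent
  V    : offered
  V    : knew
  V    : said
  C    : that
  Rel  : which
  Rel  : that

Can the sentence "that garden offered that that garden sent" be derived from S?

Grammatical

S
  NP
    Det: that
    N: garden
  VP
    V: offered
    CP
      C: that
      S
        NP
          Det: that
          N: garden
        VP
          V: sent
Every word is introduced by a lexical rule and the phrasal rules combine the resulting categories into a single S.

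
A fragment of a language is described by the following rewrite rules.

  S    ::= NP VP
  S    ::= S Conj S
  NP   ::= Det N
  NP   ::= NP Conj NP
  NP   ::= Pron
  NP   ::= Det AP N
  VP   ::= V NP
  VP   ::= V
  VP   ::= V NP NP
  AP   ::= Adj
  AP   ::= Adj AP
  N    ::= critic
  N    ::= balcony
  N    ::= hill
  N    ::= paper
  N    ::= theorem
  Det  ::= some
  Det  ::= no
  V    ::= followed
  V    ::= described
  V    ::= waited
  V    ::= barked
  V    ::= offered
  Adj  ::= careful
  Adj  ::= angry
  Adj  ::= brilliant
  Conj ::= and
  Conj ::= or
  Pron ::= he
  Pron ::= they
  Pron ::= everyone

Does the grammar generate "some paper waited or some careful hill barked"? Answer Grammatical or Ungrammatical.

S
  S
    NP
      Det: some
      N: paper
    VP
      V: waited
  Conj: or
  S
    NP
      Det: some
      AP
        Adj: careful
      N: hill
    VP
      V: barked
Each bracket corresponds to one application of a listed rule, so the string is derivable from S.

Grammatical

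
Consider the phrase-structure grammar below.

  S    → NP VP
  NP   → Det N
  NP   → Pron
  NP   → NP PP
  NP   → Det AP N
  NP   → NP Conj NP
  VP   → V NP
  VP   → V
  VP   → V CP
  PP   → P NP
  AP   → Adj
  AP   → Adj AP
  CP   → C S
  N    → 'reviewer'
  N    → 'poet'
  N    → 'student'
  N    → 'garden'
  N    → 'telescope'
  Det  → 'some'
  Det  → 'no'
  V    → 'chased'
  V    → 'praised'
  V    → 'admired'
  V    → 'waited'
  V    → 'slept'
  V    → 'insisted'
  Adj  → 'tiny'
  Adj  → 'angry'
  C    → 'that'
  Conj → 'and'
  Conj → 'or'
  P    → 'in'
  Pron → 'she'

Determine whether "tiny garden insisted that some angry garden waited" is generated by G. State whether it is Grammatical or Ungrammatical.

Ungrammatical

For S → NP VP, no prefix of the string parses as an NP.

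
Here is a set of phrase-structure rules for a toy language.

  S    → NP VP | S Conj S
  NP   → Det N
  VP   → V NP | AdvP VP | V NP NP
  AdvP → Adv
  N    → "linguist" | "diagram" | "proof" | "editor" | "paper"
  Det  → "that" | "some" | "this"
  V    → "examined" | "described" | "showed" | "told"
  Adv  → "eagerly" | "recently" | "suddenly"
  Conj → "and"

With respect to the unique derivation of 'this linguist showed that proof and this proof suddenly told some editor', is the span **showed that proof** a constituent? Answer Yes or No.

[S [S [NP [Det this] [N linguist]] [VP [V showed] [NP [Det that] [N proof]]]] [Conj and] [S [NP [Det this] [N proof]] [VP [AdvP [Adv suddenly]] [VP [V told] [NP [Det some] [N editor]]]]]]
The words 'showed that proof' are exhaustively dominated by a single VP node (built by VP → V NP), so they form a constituent.

Yes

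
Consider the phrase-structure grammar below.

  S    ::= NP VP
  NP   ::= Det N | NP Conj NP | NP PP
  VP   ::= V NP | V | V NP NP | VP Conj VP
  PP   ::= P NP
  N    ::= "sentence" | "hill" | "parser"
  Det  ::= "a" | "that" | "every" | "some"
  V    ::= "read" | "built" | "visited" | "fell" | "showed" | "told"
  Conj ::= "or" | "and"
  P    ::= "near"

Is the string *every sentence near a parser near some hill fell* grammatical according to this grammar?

S
  NP
    NP
      Det: every
      N: sentence
    PP
      P: near
      NP
        NP
          Det: a
          N: parser
        PP
          P: near
          NP
            Det: some
            N: hill
  VP
    V: fell
Each bracket corresponds to one application of a listed rule, so the string is derivable from S.

Grammatical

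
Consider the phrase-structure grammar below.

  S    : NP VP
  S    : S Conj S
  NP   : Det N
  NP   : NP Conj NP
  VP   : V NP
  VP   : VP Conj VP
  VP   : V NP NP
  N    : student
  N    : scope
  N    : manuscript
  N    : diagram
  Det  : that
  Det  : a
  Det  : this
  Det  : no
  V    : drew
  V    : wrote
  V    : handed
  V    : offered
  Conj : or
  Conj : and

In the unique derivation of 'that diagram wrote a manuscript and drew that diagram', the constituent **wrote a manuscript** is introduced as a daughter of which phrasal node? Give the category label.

VP

[S [NP [Det that] [N diagram]] [VP [VP [V wrote] [NP [Det a] [N manuscript]]] [Conj and] [VP [V drew] [NP [Det that] [N diagram]]]]]
The span 'wrote a manuscript' is the VP node built by VP → V NP.
Its mother is the VP built by VP → VP Conj VP.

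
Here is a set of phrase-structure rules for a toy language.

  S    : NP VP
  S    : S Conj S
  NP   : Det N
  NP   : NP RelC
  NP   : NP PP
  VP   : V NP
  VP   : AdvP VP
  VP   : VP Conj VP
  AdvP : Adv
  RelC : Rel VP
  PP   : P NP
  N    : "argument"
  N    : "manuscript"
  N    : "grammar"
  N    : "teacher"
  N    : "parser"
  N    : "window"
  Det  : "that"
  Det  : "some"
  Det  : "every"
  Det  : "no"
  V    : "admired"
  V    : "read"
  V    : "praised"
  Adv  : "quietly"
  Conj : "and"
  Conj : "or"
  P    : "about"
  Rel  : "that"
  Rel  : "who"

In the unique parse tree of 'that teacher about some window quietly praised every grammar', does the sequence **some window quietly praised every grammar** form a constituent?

[S [NP [NP [Det that] [N teacher]] [PP [P about] [NP [Det some] [N window]]]] [VP [AdvP [Adv quietly]] [VP [V praised] [NP [Det every] [N grammar]]]]]
The smallest constituent containing 'some window quietly praised every grammar' is the S spanning 'that teacher about some window quietly praised every grammar'; no single node in the tree dominates exactly the given words.

No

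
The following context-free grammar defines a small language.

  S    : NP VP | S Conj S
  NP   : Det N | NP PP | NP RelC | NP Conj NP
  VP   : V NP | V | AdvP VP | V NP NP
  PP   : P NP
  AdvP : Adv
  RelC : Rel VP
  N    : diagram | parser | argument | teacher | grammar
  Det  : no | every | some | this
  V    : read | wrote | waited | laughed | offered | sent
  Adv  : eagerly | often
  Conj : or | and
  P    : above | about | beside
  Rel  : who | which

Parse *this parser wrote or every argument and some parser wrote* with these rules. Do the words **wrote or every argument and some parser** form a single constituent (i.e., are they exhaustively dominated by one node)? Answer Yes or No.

No

[S [S [NP [Det this] [N parser]] [VP [V wrote]]] [Conj or] [S [NP [NP [Det every] [N argument]] [Conj and] [NP [Det some] [N parser]]] [VP [V wrote]]]]
The smallest constituent containing 'wrote or every argument and some parser' is the S spanning 'this parser wrote or every argument and some parser wrote'; no single node in the tree dominates exactly the given words.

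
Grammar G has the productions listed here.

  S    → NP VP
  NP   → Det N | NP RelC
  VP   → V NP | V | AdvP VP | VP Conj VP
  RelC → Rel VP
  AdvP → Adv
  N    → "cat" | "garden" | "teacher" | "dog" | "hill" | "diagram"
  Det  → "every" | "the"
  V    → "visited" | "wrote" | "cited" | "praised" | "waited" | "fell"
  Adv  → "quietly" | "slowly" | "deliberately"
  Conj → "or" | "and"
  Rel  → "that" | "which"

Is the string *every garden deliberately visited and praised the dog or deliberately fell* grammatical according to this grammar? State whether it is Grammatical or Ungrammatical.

Grammatical

S
  NP
    Det: every
    N: garden
  VP
    AdvP
      Adv: deliberately
    VP
      VP
        V: visited
      Conj: and
      VP
        VP
          V: praised
          NP
            Det: the
            N: dog
        Conj: or
        VP
          AdvP
            Adv: deliberately
          VP
            V: fell
Every word is introduced by a lexical rule and the phrasal rules combine the resulting categories into a single S.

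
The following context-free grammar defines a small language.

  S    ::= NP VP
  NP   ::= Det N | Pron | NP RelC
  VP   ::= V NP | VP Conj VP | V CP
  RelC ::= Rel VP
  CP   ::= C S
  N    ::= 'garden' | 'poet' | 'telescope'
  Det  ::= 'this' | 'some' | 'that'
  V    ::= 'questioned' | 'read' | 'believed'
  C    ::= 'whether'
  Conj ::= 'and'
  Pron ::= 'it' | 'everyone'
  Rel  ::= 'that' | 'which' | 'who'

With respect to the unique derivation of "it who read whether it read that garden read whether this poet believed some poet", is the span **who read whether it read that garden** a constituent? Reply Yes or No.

Yes

[S [NP [NP [Pron it]] [RelC [Rel who] [VP [V read] [CP [C whether] [S [NP [Pron it]] [VP [V read] [NP [Det that] [N garden]]]]]]]] [VP [V read] [CP [C whether] [S [NP [Det this] [N poet]] [VP [V believed] [NP [Det some] [N poet]]]]]]]
The words 'who read whether it read that garden' are exhaustively dominated by a single RelC node (built by RelC → Rel VP), so they form a constituent.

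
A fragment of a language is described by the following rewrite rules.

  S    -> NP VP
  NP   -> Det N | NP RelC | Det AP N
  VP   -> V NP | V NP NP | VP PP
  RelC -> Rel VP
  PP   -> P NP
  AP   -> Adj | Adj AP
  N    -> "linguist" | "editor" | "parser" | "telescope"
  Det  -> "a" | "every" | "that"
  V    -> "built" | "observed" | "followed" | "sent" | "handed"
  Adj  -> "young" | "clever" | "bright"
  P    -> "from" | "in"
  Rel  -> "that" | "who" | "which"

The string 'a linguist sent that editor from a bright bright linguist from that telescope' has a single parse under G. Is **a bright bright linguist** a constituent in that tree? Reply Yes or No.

Yes

[S [NP [Det a] [N linguist]] [VP [VP [VP [V sent] [NP [Det that] [N editor]]] [PP [P from] [NP [Det a] [AP [Adj bright] [AP [Adj bright]]] [N linguist]]]] [PP [P from] [NP [Det that] [N telescope]]]]]
The words 'a bright bright linguist' are exhaustively dominated by a single NP node (built by NP → Det AP N), so they form a constituent.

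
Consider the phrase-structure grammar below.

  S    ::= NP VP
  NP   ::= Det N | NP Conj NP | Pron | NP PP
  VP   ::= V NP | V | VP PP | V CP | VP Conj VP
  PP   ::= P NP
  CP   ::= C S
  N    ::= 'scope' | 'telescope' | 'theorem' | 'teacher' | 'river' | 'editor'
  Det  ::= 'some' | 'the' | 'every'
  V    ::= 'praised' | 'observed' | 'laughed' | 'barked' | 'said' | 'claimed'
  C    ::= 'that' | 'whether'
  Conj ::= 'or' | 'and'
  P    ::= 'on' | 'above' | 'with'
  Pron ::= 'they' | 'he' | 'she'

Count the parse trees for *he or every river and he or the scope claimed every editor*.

Two of the 5 distinct bracketings:
[S [NP [NP [Pron he]] [Conj or] [NP [NP [Det every] [N river]] [Conj and] [NP [NP [Pron he]] [Conj or] [NP [Det the] [N scope]]]]] [VP [V claimed] [NP [Det every] [N editor]]]]
[S [NP [NP [Pron he]] [Conj or] [NP [NP [NP [Det every] [N river]] [Conj and] [NP [Pron he]]] [Conj or] [NP [Det the] [N scope]]]] [VP [V claimed] [NP [Det every] [N editor]]]]
The trees differ in how a recursive rule is bracketed over the same span.

5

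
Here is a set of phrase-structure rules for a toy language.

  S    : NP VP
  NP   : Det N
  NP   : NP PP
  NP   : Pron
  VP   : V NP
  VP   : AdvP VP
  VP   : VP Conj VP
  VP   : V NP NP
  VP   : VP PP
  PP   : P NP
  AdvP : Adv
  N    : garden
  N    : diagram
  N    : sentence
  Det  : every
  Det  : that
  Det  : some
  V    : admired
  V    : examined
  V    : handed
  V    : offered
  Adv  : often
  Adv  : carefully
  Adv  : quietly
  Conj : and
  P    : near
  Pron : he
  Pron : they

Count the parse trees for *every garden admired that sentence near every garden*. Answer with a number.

2

The two bracketings:
[S [NP [Det every] [N garden]] [VP [V admired] [NP [NP [Det that] [N sentence]] [PP [P near] [NP [Det every] [N garden]]]]]]
[S [NP [Det every] [N garden]] [VP [VP [V admired] [NP [Det that] [N sentence]]] [PP [P near] [NP [Det every] [N garden]]]]]
The difference turns on whether NP → NP PP is used at the relevant span, versus an alternative expansion of NP.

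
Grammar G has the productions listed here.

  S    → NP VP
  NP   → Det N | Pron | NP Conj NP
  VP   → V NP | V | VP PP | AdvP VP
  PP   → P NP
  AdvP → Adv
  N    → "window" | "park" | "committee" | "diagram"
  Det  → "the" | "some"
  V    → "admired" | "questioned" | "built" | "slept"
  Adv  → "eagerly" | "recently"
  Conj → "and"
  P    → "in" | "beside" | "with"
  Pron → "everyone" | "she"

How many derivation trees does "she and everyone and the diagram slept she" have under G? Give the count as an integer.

The two bracketings:
[S [NP [NP [Pron she]] [Conj and] [NP [NP [Pron everyone]] [Conj and] [NP [Det the] [N diagram]]]] [VP [V slept] [NP [Pron she]]]]
[S [NP [NP [NP [Pron she]] [Conj and] [NP [Pron everyone]]] [Conj and] [NP [Det the] [N diagram]]] [VP [V slept] [NP [Pron she]]]]
The trees differ in how a recursive rule is bracketed over the same span.

2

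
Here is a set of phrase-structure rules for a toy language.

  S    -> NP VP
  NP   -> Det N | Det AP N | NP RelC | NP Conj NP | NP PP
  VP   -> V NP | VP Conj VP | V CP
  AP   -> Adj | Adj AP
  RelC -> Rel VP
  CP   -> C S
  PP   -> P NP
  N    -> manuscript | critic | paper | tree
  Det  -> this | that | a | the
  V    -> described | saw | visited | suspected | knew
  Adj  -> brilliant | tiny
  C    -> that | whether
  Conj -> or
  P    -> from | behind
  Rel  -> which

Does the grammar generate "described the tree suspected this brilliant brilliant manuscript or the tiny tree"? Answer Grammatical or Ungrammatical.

Ungrammatical

For S → NP VP, no prefix of the string parses as an NP.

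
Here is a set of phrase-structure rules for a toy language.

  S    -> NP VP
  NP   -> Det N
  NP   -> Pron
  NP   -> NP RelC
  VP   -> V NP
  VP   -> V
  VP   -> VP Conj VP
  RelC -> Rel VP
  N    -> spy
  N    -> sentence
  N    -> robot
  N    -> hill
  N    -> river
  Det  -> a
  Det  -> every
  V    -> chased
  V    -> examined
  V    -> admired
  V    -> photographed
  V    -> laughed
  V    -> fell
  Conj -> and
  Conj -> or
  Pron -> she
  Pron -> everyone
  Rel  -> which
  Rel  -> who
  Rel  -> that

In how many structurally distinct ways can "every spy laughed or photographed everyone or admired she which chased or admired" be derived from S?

7

Two of the 7 distinct bracketings:
[S [NP [Det every] [N spy]] [VP [VP [V laughed]] [Conj or] [VP [VP [V photographed] [NP [Pron everyone]]] [Conj or] [VP [V admired] [NP [NP [Pron she]] [RelC [Rel which] [VP [VP [V chased]] [Conj or] [VP [V admired]]]]]]]]]
[S [NP [Det every] [N spy]] [VP [VP [V laughed]] [Conj or] [VP [VP [V photographed] [NP [Pron everyone]]] [Conj or] [VP [VP [V admired] [NP [NP [Pron she]] [RelC [Rel which] [VP [V chased]]]]] [Conj or] [VP [V admired]]]]]]
The trees differ in how a recursive rule is bracketed over the same span.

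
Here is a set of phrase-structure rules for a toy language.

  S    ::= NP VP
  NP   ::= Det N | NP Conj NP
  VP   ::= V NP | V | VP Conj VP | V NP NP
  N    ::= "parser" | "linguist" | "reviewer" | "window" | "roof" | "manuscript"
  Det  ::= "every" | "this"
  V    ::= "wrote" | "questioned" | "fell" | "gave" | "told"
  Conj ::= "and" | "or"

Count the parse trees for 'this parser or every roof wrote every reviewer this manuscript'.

1

[S [NP [NP [Det this] [N parser]] [Conj or] [NP [Det every] [N roof]]] [VP [V wrote] [NP [Det every] [N reviewer]] [NP [Det this] [N manuscript]]]]
No rule offers an alternative attachment or grouping for any span, so this is the only derivation.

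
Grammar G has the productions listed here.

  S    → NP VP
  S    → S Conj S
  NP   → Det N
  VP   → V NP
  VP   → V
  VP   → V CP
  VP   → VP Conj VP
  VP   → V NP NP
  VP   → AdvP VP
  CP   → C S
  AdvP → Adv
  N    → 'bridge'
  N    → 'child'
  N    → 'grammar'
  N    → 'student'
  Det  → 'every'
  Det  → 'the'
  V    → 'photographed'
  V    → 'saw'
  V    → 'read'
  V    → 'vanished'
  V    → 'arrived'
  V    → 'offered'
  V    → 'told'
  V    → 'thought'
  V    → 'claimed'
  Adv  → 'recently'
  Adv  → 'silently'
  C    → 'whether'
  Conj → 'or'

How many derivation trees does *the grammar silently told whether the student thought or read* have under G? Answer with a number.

Two of the 3 distinct bracketings:
[S [NP [Det the] [N grammar]] [VP [VP [AdvP [Adv silently]] [VP [V told] [CP [C whether] [S [NP [Det the] [N student]] [VP [V thought]]]]]] [Conj or] [VP [V read]]]]
[S [NP [Det the] [N grammar]] [VP [AdvP [Adv silently]] [VP [V told] [CP [C whether] [S [NP [Det the] [N student]] [VP [VP [V thought]] [Conj or] [VP [V read]]]]]]]]
The trees differ in how a recursive rule is bracketed over the same span.

3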